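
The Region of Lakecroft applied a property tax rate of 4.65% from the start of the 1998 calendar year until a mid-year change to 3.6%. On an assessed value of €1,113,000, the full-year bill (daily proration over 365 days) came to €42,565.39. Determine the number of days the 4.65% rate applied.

Let d = days at the first rate; then 365 − d days at the second rate.
€1,113,000 × [4.65%·d + 3.6%·(365−d)] / 365 = €42,565.39
Solving gives d = 78, so the new rate took effect on 20 March 1998.

78 days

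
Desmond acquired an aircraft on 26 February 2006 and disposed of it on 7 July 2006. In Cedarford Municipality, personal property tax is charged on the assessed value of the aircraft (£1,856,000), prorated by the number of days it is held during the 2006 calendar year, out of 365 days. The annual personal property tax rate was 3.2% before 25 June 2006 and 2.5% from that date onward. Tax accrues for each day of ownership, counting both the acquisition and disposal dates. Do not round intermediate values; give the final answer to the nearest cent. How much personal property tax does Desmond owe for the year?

26 February – 24 June 2006: 119 days at 3.2% → £1,856,000 × 3.2% × 119/365 = £19,363.4192
25 June – 7 July 2006: 13 days at 2.5% → £1,856,000 × 2.5% × 13/365 = £1,652.6027
Total = £21,016.0219

£21,016.02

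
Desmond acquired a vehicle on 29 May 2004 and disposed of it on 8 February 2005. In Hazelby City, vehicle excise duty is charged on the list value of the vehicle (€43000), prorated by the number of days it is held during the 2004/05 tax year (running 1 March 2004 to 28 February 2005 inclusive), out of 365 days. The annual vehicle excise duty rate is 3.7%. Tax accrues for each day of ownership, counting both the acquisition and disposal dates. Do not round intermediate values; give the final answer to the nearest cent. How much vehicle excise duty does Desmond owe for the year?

€1115.88

Days held (29 May 2004 – 8 February 2005): 256 out of 365
Tax = €43000 × 3.7% × 256/365 = €1115.8795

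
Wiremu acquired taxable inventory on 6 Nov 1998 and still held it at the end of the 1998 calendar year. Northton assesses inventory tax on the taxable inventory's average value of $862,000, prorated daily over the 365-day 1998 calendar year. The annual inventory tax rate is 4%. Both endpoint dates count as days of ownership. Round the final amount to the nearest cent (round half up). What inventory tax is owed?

Days held (6 Nov – 31 Dec 1998): 56 out of 365
Tax = $862,000 × 4% × 56/365 = $5,290.0822

$5,290.08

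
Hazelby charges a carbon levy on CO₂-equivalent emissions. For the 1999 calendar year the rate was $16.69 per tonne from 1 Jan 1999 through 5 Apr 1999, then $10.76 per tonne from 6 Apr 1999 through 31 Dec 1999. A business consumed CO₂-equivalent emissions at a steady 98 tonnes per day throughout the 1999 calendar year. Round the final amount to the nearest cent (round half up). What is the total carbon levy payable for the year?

$440093.50

1 Jan – 5 Apr 1999: 95 days × 98 tonnes/day = 9,310 tonnes at $16.69/tonne → $155383.90
6 Apr – 31 Dec 1999: 270 days × 98 tonnes/day = 26,460 tonnes at $10.76/tonne → $284709.60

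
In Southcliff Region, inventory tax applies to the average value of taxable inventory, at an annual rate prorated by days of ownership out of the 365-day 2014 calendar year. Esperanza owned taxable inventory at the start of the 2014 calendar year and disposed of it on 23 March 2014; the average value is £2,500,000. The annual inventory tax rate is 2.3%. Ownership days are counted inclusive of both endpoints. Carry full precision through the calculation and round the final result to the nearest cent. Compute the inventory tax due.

Days held (1 January – 23 March 2014): 82 out of 365
Tax = £2,500,000 × 2.3% × 82/365 = £12,917.8082

£12,917.81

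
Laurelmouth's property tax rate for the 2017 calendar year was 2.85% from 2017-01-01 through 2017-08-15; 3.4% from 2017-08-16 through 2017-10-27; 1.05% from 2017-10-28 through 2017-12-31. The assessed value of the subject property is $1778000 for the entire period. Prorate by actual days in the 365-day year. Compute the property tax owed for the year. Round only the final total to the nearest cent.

$46929.46

2017-01-01 to 2017-08-15: 227 days at 2.85% → $1778000 × 2.85% × 227/365 = $31514.4411
2017-08-16 to 2017-10-27: 73 days at 3.4% → $1778000 × 3.4% × 73/365 = $12090.4000
2017-10-28 to 2017-12-31: 65 days at 1.05% → $1778000 × 1.05% × 65/365 = $3324.6164
Total = $46929.4575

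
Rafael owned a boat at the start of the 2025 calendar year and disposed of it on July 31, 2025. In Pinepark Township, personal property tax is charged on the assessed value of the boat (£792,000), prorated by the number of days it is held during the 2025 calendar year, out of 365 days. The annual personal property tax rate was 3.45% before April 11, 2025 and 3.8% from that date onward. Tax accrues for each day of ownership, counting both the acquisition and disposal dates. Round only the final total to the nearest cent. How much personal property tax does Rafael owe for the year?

£16,720.96

January 1 – April 10, 2025: 100 days at 3.45% → £792,000 × 3.45% × 100/365 = £7,486.0274
April 11 – July 31, 2025: 112 days at 3.8% → £792,000 × 3.8% × 112/365 = £9,234.9370
Total = £16,720.9644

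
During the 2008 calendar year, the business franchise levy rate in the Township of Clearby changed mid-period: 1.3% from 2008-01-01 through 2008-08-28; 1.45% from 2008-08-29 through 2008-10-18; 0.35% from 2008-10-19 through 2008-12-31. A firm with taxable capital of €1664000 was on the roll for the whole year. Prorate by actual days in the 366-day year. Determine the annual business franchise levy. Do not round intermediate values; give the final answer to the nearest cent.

€18783.65

2008-01-01 to 2008-08-28: 241 days at 1.3% → €1664000 × 1.3% × 241/366 = €14244.0219
2008-08-29 to 2008-10-18: 51 days at 1.45% → €1664000 × 1.45% × 51/366 = €3362.0984
2008-10-19 to 2008-12-31: 74 days at 0.35% → €1664000 × 0.35% × 74/366 = €1177.5301
Total = €18783.6503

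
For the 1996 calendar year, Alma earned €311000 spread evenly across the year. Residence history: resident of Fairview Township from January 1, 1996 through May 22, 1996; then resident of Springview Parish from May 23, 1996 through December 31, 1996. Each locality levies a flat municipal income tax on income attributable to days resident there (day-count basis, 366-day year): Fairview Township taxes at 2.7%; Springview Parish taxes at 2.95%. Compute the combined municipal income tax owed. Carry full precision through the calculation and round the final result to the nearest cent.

€8870.72

Fairview Township, January 1 – May 22, 1996: 143 days → €311000 × 2.7% × 143/366 = €3280.7951
Springview Parish, May 23 – December 31, 1996: 223 days → €311000 × 2.95% × 223/366 = €5589.9276
Total = €8870.7227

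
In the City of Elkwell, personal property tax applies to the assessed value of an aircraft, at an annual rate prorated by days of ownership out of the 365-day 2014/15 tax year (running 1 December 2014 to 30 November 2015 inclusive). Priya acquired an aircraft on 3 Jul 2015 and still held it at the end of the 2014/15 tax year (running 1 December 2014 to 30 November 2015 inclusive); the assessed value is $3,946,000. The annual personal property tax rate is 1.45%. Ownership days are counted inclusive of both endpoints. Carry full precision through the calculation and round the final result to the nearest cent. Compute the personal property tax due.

Days held (3 Jul – 30 Nov 2015): 151 out of 365
Tax = $3,946,000 × 1.45% × 151/365 = $23,670.5945

$23,670.59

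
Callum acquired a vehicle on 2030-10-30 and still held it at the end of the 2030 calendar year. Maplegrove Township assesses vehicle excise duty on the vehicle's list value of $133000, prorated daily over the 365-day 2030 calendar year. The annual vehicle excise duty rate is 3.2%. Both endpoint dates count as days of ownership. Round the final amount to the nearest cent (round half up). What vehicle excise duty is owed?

Days held (2030-10-30 to 2030-12-31): 63 out of 365
Tax = $133000 × 3.2% × 63/365 = $734.5973

$734.60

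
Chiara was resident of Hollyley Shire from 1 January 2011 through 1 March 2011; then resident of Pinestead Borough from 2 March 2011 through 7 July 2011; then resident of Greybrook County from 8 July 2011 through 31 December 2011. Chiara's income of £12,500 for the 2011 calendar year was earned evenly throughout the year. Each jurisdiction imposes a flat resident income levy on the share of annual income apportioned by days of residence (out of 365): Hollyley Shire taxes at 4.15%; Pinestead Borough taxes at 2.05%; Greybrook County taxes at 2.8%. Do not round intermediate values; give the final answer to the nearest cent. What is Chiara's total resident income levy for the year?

Hollyley Shire, 1 January – 1 March 2011: 60 days → £12,500 × 4.15% × 60/365 = £85.2740
Pinestead Borough, 2 March – 7 July 2011: 128 days → £12,500 × 2.05% × 128/365 = £89.8630
Greybrook County, 8 July – 31 December 2011: 177 days → £12,500 × 2.8% × 177/365 = £169.7260
Total = £344.8630

£344.86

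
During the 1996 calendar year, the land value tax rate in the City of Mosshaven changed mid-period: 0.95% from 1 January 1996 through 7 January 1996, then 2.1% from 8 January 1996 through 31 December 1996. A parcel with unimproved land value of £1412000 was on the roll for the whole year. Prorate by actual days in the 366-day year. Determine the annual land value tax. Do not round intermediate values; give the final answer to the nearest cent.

£29341.44

1 January – 7 January 1996: 7 days at 0.95% → £1412000 × 0.95% × 7/366 = £256.5519
8 January – 31 December 1996: 359 days at 2.1% → £1412000 × 2.1% × 359/366 = £29084.8852
Total = £29341.4372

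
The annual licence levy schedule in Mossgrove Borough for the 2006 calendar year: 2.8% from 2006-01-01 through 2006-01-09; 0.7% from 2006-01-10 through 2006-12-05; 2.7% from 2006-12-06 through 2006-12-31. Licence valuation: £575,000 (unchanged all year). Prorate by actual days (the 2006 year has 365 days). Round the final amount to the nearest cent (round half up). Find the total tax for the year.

2006-01-01 to 2006-01-09: 9 days at 2.8% → £575,000 × 2.8% × 9/365 = £396.9863
2006-01-10 to 2006-12-05: 330 days at 0.7% → £575,000 × 0.7% × 330/365 = £3,639.0411
2006-12-06 to 2006-12-31: 26 days at 2.7% → £575,000 × 2.7% × 26/365 = £1,105.8904
Total = £5,141.9178

£5,141.92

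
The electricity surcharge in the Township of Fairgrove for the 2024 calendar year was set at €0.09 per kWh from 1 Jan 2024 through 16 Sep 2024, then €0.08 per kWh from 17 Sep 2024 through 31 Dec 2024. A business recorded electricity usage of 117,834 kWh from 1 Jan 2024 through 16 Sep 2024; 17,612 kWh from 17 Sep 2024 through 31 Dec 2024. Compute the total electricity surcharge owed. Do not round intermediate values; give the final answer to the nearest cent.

1 Jan – 16 Sep 2024: 117,834 kWh at €0.09/kWh → €10,605.06
17 Sep – 31 Dec 2024: 17,612 kWh at €0.08/kWh → €1,408.96

€12,014.02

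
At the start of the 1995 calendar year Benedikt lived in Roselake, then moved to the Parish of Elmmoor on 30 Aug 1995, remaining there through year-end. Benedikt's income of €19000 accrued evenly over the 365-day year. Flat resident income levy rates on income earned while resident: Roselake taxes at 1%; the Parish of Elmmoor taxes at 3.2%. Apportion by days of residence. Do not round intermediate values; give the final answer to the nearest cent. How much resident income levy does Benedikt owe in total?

€332.01

Roselake, 1 Jan – 29 Aug 1995: 241 days → €19000 × 1% × 241/365 = €125.4521
The Parish of Elmmoor, 30 Aug – 31 Dec 1995: 124 days → €19000 × 3.2% × 124/365 = €206.5534
Total = €332.0055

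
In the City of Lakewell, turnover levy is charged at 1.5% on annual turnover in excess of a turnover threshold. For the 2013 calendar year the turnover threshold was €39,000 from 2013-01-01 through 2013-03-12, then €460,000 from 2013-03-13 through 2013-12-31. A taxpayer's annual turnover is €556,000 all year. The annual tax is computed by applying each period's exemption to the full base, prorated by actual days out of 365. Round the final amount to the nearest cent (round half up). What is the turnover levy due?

2013-01-01 to 2013-03-12: 71 days, exemption €39,000 → (€556,000 − €39,000) × 1.5% × 71/365 = €1,508.5068
2013-03-13 to 2013-12-31: 294 days, exemption €460,000 → (€556,000 − €460,000) × 1.5% × 294/365 = €1,159.8904
Total = €2,668.3973

€2,668.40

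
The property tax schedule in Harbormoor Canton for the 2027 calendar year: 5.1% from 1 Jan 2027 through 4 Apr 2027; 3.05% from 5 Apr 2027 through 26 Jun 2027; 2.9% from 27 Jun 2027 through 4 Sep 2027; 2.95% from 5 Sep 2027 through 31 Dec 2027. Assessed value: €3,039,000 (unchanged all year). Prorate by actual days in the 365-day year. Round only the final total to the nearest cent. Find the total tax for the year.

1 Jan – 4 Apr 2027: 94 days at 5.1% → €3,039,000 × 5.1% × 94/365 = €39,914.9753
5 Apr – 26 Jun 2027: 83 days at 3.05% → €3,039,000 × 3.05% × 83/365 = €21,077.3384
27 Jun – 4 Sep 2027: 70 days at 2.9% → €3,039,000 × 2.9% × 70/365 = €16,901.8356
5 Sep – 31 Dec 2027: 118 days at 2.95% → €3,039,000 × 2.95% × 118/365 = €28,982.9014
Total = €106,877.0507

€106,877.05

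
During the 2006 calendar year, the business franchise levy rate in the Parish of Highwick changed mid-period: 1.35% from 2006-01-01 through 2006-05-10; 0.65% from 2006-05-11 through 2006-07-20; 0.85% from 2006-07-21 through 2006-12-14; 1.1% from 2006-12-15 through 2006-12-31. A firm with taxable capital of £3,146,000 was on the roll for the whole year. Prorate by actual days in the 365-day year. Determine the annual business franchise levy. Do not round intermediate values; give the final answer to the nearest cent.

£31,485.86

2006-01-01 to 2006-05-10: 130 days at 1.35% → £3,146,000 × 1.35% × 130/365 = £15,126.6575
2006-05-11 to 2006-07-20: 71 days at 0.65% → £3,146,000 × 0.65% × 71/365 = £3,977.7507
2006-07-21 to 2006-12-14: 147 days at 0.85% → £3,146,000 × 0.85% × 147/365 = £10,769.6630
2006-12-15 to 2006-12-31: 17 days at 1.1% → £3,146,000 × 1.1% × 17/365 = £1,611.7863
Total = £31,485.8575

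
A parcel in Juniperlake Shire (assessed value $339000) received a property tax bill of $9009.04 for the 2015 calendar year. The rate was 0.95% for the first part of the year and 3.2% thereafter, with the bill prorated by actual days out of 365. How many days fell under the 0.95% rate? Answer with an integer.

88 days

Let d = days at the first rate; then 365 − d days at the second rate.
$339000 × [0.95%·d + 3.2%·(365−d)] / 365 = $9009.04
Solving gives d = 88, so the new rate took effect on 30 Mar 2015.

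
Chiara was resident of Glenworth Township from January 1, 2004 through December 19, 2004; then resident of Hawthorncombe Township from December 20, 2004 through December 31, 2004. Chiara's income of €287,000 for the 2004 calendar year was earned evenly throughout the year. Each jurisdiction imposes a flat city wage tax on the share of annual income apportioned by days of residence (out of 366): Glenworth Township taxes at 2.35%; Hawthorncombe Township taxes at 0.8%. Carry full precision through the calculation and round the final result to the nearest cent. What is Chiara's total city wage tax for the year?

Glenworth Township, January 1 – December 19, 2004: 354 days → €287,000 × 2.35% × 354/366 = €6,523.3689
Hawthorncombe Township, December 20 – December 31, 2004: 12 days → €287,000 × 0.8% × 12/366 = €75.2787
Total = €6,598.6475

€6,598.65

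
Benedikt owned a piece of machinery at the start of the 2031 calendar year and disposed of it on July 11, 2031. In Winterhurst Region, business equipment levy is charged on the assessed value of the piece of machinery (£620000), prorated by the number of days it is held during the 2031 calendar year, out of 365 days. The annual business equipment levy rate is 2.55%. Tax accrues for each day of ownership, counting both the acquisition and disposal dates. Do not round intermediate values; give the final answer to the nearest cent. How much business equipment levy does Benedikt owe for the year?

£8316.49

Days held (January 1 – July 11, 2031): 192 out of 365
Tax = £620000 × 2.55% × 192/365 = £8316.4932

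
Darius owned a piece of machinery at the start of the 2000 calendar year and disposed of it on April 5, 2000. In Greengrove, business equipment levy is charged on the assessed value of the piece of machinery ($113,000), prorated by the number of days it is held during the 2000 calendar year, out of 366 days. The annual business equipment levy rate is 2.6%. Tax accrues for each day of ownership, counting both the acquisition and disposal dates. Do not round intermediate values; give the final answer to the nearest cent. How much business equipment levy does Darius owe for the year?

$770.62

Days held (January 1 – April 5, 2000): 96 out of 366
Tax = $113,000 × 2.6% × 96/366 = $770.6230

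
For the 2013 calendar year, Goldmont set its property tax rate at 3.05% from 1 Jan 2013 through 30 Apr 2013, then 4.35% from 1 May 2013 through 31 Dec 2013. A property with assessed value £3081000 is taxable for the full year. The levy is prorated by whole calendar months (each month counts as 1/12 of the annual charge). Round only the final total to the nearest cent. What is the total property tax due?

1 Jan – 30 Apr 2013: 4 months at 3.05% → £3081000 × 3.05% × 4/12 = £31323.5000
1 May – 31 Dec 2013: 8 months at 4.35% → £3081000 × 4.35% × 8/12 = £89349.0000
Total = £120672.5000

£120672.50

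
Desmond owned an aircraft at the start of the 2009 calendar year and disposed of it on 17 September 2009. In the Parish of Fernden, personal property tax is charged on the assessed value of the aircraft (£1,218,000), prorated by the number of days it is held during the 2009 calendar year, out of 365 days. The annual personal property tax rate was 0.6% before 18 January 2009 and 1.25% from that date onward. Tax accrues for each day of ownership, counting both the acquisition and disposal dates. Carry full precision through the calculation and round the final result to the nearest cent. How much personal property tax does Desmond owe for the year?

£10,476.47

1 January – 17 January 2009: 17 days at 0.6% → £1,218,000 × 0.6% × 17/365 = £340.3726
18 January – 17 September 2009: 243 days at 1.25% → £1,218,000 × 1.25% × 243/365 = £10,136.0959
Total = £10,476.4685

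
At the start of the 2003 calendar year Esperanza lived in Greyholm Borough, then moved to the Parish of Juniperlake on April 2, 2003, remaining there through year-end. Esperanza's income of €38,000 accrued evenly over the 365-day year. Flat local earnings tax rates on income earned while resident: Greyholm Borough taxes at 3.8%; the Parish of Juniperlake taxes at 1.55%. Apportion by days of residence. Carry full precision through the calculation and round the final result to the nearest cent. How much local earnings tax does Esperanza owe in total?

Greyholm Borough, January 1 – April 1, 2003: 91 days → €38,000 × 3.8% × 91/365 = €360.0110
The Parish of Juniperlake, April 2 – December 31, 2003: 274 days → €38,000 × 1.55% × 274/365 = €442.1534
Total = €802.1644

€802.16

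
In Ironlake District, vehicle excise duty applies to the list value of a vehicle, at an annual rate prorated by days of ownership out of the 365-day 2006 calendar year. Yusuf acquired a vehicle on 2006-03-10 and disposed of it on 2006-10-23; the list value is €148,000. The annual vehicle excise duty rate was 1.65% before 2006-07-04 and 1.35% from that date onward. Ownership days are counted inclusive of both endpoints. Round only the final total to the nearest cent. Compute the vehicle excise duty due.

2006-03-10 to 2006-07-03: 116 days at 1.65% → €148,000 × 1.65% × 116/365 = €776.0877
2006-07-04 to 2006-10-23: 112 days at 1.35% → €148,000 × 1.35% × 112/365 = €613.0849
Total = €1,389.1726

€1,389.17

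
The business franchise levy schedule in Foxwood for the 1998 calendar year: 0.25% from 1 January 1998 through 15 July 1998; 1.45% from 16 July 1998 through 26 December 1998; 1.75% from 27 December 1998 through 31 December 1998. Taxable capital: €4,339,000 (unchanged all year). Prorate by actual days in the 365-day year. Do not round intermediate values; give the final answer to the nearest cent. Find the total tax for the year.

1 January – 15 July 1998: 196 days at 0.25% → €4,339,000 × 0.25% × 196/365 = €5,824.9589
16 July – 26 December 1998: 164 days at 1.45% → €4,339,000 × 1.45% × 164/365 = €28,268.8822
27 December – 31 December 1998: 5 days at 1.75% → €4,339,000 × 1.75% × 5/365 = €1,040.1712
Total = €35,134.0123

€35,134.01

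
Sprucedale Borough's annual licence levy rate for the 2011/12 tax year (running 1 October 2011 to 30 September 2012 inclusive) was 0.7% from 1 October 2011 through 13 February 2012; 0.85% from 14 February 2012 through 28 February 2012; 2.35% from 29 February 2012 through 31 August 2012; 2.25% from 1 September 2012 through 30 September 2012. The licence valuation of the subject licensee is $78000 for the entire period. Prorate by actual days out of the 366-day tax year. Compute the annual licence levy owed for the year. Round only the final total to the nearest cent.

$1300.43

1 October 2011 – 13 February 2012: 136 days at 0.7% → $78000 × 0.7% × 136/366 = $202.8852
14 February – 28 February 2012: 15 days at 0.85% → $78000 × 0.85% × 15/366 = $27.1721
29 February – 31 August 2012: 185 days at 2.35% → $78000 × 2.35% × 185/366 = $926.5164
1 September – 30 September 2012: 30 days at 2.25% → $78000 × 2.25% × 30/366 = $143.8525
Total = $1300.4262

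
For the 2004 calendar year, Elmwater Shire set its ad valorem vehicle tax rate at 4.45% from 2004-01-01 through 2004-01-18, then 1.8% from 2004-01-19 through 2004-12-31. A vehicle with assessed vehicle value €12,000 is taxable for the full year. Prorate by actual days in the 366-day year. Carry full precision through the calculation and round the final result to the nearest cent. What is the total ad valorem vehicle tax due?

€231.64

2004-01-01 to 2004-01-18: 18 days at 4.45% → €12,000 × 4.45% × 18/366 = €26.2623
2004-01-19 to 2004-12-31: 348 days at 1.8% → €12,000 × 1.8% × 348/366 = €205.3770
Total = €231.6393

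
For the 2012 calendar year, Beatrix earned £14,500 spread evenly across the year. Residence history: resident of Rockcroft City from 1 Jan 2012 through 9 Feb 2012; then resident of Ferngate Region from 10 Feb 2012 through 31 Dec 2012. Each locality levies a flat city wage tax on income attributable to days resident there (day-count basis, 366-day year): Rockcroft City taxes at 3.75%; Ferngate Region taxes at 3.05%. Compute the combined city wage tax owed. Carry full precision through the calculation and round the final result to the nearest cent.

Rockcroft City, 1 Jan – 9 Feb 2012: 40 days → £14,500 × 3.75% × 40/366 = £59.4262
Ferngate Region, 10 Feb – 31 Dec 2012: 326 days → £14,500 × 3.05% × 326/366 = £393.9167
Total = £453.3429

£453.34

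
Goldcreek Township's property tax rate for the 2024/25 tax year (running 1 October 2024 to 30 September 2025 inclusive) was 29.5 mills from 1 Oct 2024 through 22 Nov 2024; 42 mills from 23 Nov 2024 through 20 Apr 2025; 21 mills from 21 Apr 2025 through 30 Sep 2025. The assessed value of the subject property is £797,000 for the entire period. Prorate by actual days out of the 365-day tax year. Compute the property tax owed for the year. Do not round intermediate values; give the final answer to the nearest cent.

£24,553.06

1 Oct – 22 Nov 2024: 53 days at 29.5 mills → £797,000 × 2.95% × 53/365 = £3,413.9986
23 Nov 2024 – 20 Apr 2025: 149 days at 42 mills → £797,000 × 4.2% × 149/365 = £13,664.7288
21 Apr – 30 Sep 2025: 163 days at 21 mills → £797,000 × 2.1% × 163/365 = £7,474.3315
Total = £24,553.0589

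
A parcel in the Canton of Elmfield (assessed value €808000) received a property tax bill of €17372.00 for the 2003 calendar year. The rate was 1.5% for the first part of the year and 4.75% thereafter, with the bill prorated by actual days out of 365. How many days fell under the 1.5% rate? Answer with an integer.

Let d = days at the first rate; then 365 − d days at the second rate.
€808000 × [1.5%·d + 4.75%·(365−d)] / 365 = €17372.00
Solving gives d = 292, so the new rate took effect on October 20, 2003.

292 days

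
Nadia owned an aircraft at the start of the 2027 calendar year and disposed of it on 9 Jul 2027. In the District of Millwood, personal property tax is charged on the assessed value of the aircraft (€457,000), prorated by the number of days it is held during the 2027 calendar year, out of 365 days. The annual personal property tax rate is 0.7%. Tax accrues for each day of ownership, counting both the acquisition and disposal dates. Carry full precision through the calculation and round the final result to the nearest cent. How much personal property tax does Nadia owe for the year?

Days held (1 Jan – 9 Jul 2027): 190 out of 365
Tax = €457,000 × 0.7% × 190/365 = €1,665.2329

€1,665.23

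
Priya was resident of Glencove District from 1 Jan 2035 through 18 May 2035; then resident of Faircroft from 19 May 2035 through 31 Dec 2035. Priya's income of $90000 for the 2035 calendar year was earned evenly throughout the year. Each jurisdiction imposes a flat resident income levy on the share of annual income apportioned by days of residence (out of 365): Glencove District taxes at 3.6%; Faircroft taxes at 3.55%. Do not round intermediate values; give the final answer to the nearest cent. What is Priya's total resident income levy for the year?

$3212.01

Glencove District, 1 Jan – 18 May 2035: 138 days → $90000 × 3.6% × 138/365 = $1224.9863
Faircroft, 19 May – 31 Dec 2035: 227 days → $90000 × 3.55% × 227/365 = $1987.0274
Total = $3212.0137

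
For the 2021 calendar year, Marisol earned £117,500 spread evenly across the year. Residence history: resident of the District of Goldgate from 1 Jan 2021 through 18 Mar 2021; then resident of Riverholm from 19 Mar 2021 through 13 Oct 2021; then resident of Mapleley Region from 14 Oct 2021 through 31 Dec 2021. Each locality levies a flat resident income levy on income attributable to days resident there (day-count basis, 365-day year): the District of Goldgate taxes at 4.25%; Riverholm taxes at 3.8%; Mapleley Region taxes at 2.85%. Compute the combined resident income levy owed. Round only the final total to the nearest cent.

The District of Goldgate, 1 Jan – 18 Mar 2021: 77 days → £117,500 × 4.25% × 77/365 = £1,053.4760
Riverholm, 19 Mar – 13 Oct 2021: 209 days → £117,500 × 3.8% × 209/365 = £2,556.6712
Mapleley Region, 14 Oct – 31 Dec 2021: 79 days → £117,500 × 2.85% × 79/365 = £724.7979
Total = £4,334.9452

£4,334.95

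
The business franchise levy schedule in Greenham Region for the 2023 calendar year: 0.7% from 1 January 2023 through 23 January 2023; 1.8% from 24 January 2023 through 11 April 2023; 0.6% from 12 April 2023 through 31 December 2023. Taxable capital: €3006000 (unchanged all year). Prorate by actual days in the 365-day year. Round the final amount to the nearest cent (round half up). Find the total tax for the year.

€25933.96

1 January – 23 January 2023: 23 days at 0.7% → €3006000 × 0.7% × 23/365 = €1325.9342
24 January – 11 April 2023: 78 days at 1.8% → €3006000 × 1.8% × 78/365 = €11562.8055
12 April – 31 December 2023: 264 days at 0.6% → €3006000 × 0.6% × 264/365 = €13045.2164
Total = €25933.9562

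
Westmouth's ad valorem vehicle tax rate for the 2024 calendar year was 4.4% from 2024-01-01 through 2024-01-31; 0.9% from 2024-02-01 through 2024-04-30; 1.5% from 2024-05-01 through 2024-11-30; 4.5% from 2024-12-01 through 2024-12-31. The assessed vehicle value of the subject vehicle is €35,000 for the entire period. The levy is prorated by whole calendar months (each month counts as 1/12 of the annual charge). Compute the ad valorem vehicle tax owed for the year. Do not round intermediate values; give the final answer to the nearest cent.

€644.58

2024-01-01 to 2024-01-31: 1 month at 4.4% → €35,000 × 4.4% × 1/12 = €128.3333
2024-02-01 to 2024-04-30: 3 months at 0.9% → €35,000 × 0.9% × 3/12 = €78.7500
2024-05-01 to 2024-11-30: 7 months at 1.5% → €35,000 × 1.5% × 7/12 = €306.2500
2024-12-01 to 2024-12-31: 1 month at 4.5% → €35,000 × 4.5% × 1/12 = €131.2500
Total = €644.5833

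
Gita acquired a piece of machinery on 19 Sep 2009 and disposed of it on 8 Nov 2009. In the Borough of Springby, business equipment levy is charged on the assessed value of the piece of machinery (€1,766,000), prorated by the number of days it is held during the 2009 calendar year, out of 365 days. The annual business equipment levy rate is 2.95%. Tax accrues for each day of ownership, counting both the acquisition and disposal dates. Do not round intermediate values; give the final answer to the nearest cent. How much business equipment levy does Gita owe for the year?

Days held (19 Sep – 8 Nov 2009): 51 out of 365
Tax = €1,766,000 × 2.95% × 51/365 = €7,279.3068

€7,279.31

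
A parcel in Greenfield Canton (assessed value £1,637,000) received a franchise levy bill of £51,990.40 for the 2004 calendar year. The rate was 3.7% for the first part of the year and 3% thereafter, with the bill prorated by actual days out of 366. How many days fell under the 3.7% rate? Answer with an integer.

92 days

Let d = days at the first rate; then 366 − d days at the second rate.
£1,637,000 × [3.7%·d + 3%·(366−d)] / 366 = £51,990.40
Solving gives d = 92, so the new rate took effect on 2 Apr 2004.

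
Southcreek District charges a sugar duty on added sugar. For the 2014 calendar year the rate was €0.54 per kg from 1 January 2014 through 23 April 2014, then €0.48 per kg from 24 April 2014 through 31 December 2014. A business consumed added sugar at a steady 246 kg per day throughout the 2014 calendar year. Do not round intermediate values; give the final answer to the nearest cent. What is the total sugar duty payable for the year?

1 January – 23 April 2014: 113 days × 246 kg/day = 27,798 kg at €0.54/kg → €15,010.92
24 April – 31 December 2014: 252 days × 246 kg/day = 61,992 kg at €0.48/kg → €29,756.16

€44,767.08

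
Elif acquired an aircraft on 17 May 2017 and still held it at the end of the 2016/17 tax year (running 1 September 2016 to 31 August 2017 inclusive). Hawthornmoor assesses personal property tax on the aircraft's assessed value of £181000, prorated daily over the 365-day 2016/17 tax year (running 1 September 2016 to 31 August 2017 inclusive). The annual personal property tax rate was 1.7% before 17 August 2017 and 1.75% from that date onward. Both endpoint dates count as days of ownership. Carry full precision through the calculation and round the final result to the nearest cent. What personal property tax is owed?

17 May – 16 August 2017: 92 days at 1.7% → £181000 × 1.7% × 92/365 = £775.5726
17 August – 31 August 2017: 15 days at 1.75% → £181000 × 1.75% × 15/365 = £130.1712
Total = £905.7438

£905.74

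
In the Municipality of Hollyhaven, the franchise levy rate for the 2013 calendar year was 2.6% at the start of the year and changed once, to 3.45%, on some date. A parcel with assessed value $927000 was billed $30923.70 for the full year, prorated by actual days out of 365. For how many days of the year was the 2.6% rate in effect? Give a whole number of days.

Let d = days at the first rate; then 365 − d days at the second rate.
$927000 × [2.6%·d + 3.45%·(365−d)] / 365 = $30923.70
Solving gives d = 49, so the new rate took effect on February 19, 2013.

49 days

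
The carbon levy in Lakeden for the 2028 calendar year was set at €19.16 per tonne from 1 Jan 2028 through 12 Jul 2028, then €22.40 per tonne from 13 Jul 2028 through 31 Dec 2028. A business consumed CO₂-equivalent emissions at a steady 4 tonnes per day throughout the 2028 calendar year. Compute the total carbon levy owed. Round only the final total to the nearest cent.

1 Jan – 12 Jul 2028: 194 days × 4 tonnes/day = 776 tonnes at €19.16/tonne → €14868.16
13 Jul – 31 Dec 2028: 172 days × 4 tonnes/day = 688 tonnes at €22.40/tonne → €15411.20

€30279.36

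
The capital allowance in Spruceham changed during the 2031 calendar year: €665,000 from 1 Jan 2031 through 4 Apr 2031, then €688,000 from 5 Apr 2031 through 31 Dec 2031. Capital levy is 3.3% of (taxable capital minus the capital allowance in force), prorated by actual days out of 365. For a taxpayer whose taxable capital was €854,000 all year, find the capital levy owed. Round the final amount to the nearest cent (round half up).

€5,673.47

1 Jan – 4 Apr 2031: 94 days, exemption €665,000 → (€854,000 − €665,000) × 3.3% × 94/365 = €1,606.2411
5 Apr – 31 Dec 2031: 271 days, exemption €688,000 → (€854,000 − €688,000) × 3.3% × 271/365 = €4,067.2274
Total = €5,673.4685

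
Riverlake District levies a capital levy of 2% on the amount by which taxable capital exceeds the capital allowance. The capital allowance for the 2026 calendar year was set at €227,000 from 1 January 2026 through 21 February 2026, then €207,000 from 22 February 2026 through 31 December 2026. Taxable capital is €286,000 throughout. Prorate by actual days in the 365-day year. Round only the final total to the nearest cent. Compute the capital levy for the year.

1 January – 21 February 2026: 52 days, exemption €227,000 → (€286,000 − €227,000) × 2% × 52/365 = €168.1096
22 February – 31 December 2026: 313 days, exemption €207,000 → (€286,000 − €207,000) × 2% × 313/365 = €1,354.9041
Total = €1,523.0137

€1,523.01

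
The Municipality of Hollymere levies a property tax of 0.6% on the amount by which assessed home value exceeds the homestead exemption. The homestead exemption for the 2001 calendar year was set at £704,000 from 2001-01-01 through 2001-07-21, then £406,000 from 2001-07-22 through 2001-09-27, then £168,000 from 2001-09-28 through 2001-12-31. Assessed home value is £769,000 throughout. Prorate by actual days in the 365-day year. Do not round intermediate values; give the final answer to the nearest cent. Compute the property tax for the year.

£1,560.15

2001-01-01 to 2001-07-21: 202 days, exemption £704,000 → (£769,000 − £704,000) × 0.6% × 202/365 = £215.8356
2001-07-22 to 2001-09-27: 68 days, exemption £406,000 → (£769,000 − £406,000) × 0.6% × 68/365 = £405.7644
2001-09-28 to 2001-12-31: 95 days, exemption £168,000 → (£769,000 − £168,000) × 0.6% × 95/365 = £938.5479
Total = £1,560.1479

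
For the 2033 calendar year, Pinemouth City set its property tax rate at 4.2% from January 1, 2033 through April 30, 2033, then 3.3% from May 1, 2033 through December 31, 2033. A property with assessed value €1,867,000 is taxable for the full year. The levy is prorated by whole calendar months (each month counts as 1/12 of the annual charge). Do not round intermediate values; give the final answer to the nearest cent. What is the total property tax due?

January 1 – April 30, 2033: 4 months at 4.2% → €1,867,000 × 4.2% × 4/12 = €26,138.0000
May 1 – December 31, 2033: 8 months at 3.3% → €1,867,000 × 3.3% × 8/12 = €41,074.0000
Total = €67,212.0000

€67,212.00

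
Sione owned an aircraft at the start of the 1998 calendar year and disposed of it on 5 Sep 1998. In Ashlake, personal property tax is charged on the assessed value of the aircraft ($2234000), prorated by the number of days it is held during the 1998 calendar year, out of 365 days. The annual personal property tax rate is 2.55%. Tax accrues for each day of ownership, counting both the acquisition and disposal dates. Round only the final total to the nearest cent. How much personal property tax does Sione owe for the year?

$38706.35

Days held (1 Jan – 5 Sep 1998): 248 out of 365
Tax = $2234000 × 2.55% × 248/365 = $38706.3452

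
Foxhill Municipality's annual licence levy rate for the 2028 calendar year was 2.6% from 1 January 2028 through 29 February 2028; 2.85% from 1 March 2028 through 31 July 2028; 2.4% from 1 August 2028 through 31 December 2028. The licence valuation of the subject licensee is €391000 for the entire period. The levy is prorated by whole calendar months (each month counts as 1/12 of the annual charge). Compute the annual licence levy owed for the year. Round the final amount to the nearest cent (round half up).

1 January – 29 February 2028: 2 months at 2.6% → €391000 × 2.6% × 2/12 = €1694.3333
1 March – 31 July 2028: 5 months at 2.85% → €391000 × 2.85% × 5/12 = €4643.1250
1 August – 31 December 2028: 5 months at 2.4% → €391000 × 2.4% × 5/12 = €3910.0000
Total = €10247.4583

€10247.46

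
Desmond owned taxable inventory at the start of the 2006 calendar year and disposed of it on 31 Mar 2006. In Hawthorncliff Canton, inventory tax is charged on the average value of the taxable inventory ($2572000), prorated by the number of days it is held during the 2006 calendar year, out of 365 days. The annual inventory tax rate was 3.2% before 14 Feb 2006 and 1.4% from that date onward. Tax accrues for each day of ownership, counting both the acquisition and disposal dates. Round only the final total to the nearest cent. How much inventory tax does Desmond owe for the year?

1 Jan – 13 Feb 2006: 44 days at 3.2% → $2572000 × 3.2% × 44/365 = $9921.5781
14 Feb – 31 Mar 2006: 46 days at 1.4% → $2572000 × 1.4% × 46/365 = $4537.9945
Total = $14459.5726

$14459.57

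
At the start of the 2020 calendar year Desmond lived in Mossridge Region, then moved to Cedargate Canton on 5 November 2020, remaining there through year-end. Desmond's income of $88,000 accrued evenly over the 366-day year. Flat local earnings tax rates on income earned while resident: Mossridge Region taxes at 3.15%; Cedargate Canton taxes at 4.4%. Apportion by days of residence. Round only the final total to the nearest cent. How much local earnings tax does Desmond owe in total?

Mossridge Region, 1 January – 4 November 2020: 309 days → $88,000 × 3.15% × 309/366 = $2,340.2951
Cedargate Canton, 5 November – 31 December 2020: 57 days → $88,000 × 4.4% × 57/366 = $603.0164
Total = $2,943.3115

$2,943.31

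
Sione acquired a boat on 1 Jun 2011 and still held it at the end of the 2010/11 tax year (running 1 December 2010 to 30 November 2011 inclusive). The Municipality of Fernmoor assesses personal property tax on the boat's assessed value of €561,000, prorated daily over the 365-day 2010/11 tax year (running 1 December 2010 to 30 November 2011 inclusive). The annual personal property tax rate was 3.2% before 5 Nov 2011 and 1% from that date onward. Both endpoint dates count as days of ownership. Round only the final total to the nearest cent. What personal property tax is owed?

€8,121.44

1 Jun – 4 Nov 2011: 157 days at 3.2% → €561,000 × 3.2% × 157/365 = €7,721.8192
5 Nov – 30 Nov 2011: 26 days at 1% → €561,000 × 1% × 26/365 = €399.6164
Total = €8,121.4356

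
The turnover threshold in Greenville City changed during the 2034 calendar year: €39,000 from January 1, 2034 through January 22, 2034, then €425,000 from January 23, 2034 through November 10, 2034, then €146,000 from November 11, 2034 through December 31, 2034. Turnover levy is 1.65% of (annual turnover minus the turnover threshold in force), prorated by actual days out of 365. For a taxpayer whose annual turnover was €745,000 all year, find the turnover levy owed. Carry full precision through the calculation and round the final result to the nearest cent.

€6,307.11

January 1 – January 22, 2034: 22 days, exemption €39,000 → (€745,000 − €39,000) × 1.65% × 22/365 = €702.1315
January 23 – November 10, 2034: 292 days, exemption €425,000 → (€745,000 − €425,000) × 1.65% × 292/365 = €4,224.0000
November 11 – December 31, 2034: 51 days, exemption €146,000 → (€745,000 − €146,000) × 1.65% × 51/365 = €1,380.9822
Total = €6,307.1137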